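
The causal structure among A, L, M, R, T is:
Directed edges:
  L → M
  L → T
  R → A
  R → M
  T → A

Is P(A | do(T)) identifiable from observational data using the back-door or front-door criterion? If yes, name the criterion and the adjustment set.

desc(T)\{T}={A}; candidates ⊆ {L,M,R}.
∅: T⊥A given ∅ in G with T→· removed — back-door holds.
P(A|do(T)) = P(A|T) — no adjustment needed.

P(A|do(T)): backdoor, adjust for ∅.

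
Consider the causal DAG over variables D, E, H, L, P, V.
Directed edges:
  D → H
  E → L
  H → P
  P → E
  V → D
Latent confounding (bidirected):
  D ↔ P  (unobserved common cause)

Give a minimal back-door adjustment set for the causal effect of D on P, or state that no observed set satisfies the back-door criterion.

desc(D)\{D}={E,H,L,P}; candidates ⊆ {V}.
D↔P: latent back-door arc(s) into D.
size 0: {}; under {} D still reaches {E,L,P,V} ∋ P.
size 1: {V}; under {V} D still reaches {E,L,P} ∋ P.
D↔P cannot be blocked by any observed set — no back-door set.

D→P: no observed back-door set.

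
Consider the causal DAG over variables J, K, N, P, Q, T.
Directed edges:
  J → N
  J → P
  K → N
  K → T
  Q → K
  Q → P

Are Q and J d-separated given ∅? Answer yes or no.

Yes — Q ⊥ J | ∅.

Bayes-Ball from Q | ∅ reaches {K,N,P,T}.
J ∉ reach(Q|∅) ⇒ Q ⊥ J | ∅.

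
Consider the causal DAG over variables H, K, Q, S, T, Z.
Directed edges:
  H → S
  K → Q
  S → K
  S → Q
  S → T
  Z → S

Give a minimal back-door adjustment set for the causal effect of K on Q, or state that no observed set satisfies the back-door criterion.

desc(K)\{K}={Q}; candidates ⊆ {H,S,T,Z}.
size 0: {}; under {} K still reaches {H,Q,S,T,Z} ∋ Q.
{S}: K⊥Q given {S} in G with K→· removed — back-door holds.

K→Q: minimal back-door set {S}.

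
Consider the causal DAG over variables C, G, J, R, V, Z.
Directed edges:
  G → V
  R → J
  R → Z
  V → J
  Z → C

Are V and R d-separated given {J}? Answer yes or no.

No — V and R are d-connected given {J}.

Bayes-Ball from V | {J} reaches {C,G,R,Z}.
R ∈ reach(V|{J}) ⇒ V ⊥̸ R | {J}.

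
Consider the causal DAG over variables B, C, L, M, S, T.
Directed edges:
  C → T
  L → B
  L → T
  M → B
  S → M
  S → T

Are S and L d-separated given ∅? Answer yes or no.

Yes — S ⊥ L | ∅.

Bayes-Ball from S | ∅ reaches {B,M,T}.
L ∉ reach(S|∅) ⇒ S ⊥ L | ∅.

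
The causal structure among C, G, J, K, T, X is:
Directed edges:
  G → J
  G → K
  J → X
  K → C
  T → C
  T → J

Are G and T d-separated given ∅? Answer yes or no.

Bayes-Ball from G | ∅ reaches {C,J,K,X}.
T ∉ reach(G|∅) ⇒ G ⊥ T | ∅.

Yes — G ⊥ T | ∅.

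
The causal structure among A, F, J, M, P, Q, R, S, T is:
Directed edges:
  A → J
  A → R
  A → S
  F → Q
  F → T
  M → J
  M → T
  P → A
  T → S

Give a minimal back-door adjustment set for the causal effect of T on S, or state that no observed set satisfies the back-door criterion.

T→S: minimal back-door set ∅.

desc(T)\{T}={S}; candidates ⊆ {A,F,J,M,P,Q,R}.
∅: T⊥S given ∅ in G with T→· removed — back-door holds.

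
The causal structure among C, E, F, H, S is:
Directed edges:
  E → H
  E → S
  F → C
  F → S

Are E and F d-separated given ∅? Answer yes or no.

Yes — E ⊥ F | ∅.

Bayes-Ball from E | ∅ reaches {H,S}.
F ∉ reach(E|∅) ⇒ E ⊥ F | ∅.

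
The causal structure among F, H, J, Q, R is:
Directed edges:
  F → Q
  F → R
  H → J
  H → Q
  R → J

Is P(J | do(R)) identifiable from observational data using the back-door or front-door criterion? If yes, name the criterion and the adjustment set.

P(J|do(R)): backdoor, adjust for ∅.

desc(R)\{R}={J}; candidates ⊆ {F,H,Q}.
∅: R⊥J given ∅ in G with R→· removed — back-door holds.
P(J|do(R)) = P(J|R) — no adjustment needed.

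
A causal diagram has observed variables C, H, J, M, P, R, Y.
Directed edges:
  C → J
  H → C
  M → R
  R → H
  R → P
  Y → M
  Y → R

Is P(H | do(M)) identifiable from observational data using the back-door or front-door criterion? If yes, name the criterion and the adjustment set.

P(H|do(M)): backdoor, adjust for {Y}.

desc(M)\{M}={C,H,J,P,R}; candidates ⊆ {Y}.
size 0: {}; under {} M still reaches {C,H,J,P,R,Y} ∋ H.
{Y}: M⊥H given {Y} in G with M→· removed — back-door holds.
P(H|do(M)) = Σ_{Y} P(H|M,Y)·P(Y).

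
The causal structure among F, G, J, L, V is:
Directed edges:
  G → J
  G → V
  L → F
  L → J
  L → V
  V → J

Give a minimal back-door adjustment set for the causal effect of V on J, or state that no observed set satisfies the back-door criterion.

desc(V)\{V}={J}; candidates ⊆ {F,G,L}.
size 0: {}; under {} V still reaches {F,G,J,L} ∋ J.
size 1: {F}, {G}, {L}; under {F} V still reaches {G,J,L} ∋ J.
{G,L}: V⊥J given {G,L} in G with V→· removed — back-door holds.

V→J: minimal back-door set {G, L}.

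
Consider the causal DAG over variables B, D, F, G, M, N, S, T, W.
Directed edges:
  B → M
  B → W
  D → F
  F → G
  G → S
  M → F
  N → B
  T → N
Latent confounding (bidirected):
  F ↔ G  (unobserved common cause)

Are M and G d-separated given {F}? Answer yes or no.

Bayes-Ball from M | {F} reaches {B,D,G,N,S,T,W}.
G ∈ reach(M|{F}) ⇒ M ⊥̸ G | {F}.

No — M and G are d-connected given {F}.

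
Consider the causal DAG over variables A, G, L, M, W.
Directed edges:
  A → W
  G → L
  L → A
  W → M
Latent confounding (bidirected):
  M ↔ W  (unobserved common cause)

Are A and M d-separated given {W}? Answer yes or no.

Bayes-Ball from A | {W} reaches {G,L,M}.
M ∈ reach(A|{W}) ⇒ A ⊥̸ M | {W}.

No — A and M are d-connected given {W}.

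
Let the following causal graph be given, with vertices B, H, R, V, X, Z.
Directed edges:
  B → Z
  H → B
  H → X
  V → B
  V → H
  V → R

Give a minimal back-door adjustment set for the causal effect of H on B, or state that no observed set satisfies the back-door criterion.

desc(H)\{H}={B,X,Z}; candidates ⊆ {R,V}.
size 0: {}; under {} H still reaches {B,R,V,Z} ∋ B.
{V}: H⊥B given {V} in G with H→· removed — back-door holds.

H→B: minimal back-door set {V}.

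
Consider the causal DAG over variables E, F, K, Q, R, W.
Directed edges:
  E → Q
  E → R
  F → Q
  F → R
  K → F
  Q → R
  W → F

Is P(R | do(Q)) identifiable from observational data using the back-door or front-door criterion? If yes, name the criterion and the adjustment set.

P(R|do(Q)): backdoor, adjust for {E, F}.

desc(Q)\{Q}={R}; candidates ⊆ {E,F,K,W}.
size 0: {}; under {} Q still reaches {E,F,K,R,W} ∋ R.
size 1: {E}, {F}, {K} …(+1); under {E} Q still reaches {F,K,R,W} ∋ R.
{E,F}: Q⊥R given {E,F} in G with Q→· removed — back-door holds.
P(R|do(Q)) = Σ_{E,F} P(R|Q,E,F)·P(E,F).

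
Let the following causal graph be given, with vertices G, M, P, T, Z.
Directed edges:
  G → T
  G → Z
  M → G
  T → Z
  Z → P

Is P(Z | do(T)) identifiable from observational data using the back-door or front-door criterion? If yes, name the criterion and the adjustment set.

desc(T)\{T}={P,Z}; candidates ⊆ {G,M}.
size 0: {}; under {} T still reaches {G,M,P,Z} ∋ Z.
{G}: T⊥Z given {G} in G with T→· removed — back-door holds.
P(Z|do(T)) = Σ_{G} P(Z|T,G)·P(G).

P(Z|do(T)): backdoor, adjust for {G}.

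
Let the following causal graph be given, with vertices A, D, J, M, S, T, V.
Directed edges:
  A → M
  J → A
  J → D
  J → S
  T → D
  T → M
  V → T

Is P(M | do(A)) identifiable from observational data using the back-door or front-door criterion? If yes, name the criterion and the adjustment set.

desc(A)\{A}={M}; candidates ⊆ {D,J,S,T,V}.
∅: A⊥M given ∅ in G with A→· removed — back-door holds.
P(M|do(A)) = P(M|A) — no adjustment needed.

P(M|do(A)): backdoor, adjust for ∅.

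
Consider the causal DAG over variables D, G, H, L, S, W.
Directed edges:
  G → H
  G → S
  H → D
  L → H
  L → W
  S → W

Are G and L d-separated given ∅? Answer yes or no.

Bayes-Ball from G | ∅ reaches {D,H,S,W}.
L ∉ reach(G|∅) ⇒ G ⊥ L | ∅.

Yes — G ⊥ L | ∅.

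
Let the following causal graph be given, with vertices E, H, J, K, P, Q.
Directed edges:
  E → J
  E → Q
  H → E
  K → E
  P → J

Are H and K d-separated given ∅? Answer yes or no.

Bayes-Ball from H | ∅ reaches {E,J,Q}.
K ∉ reach(H|∅) ⇒ H ⊥ K | ∅.

Yes — H ⊥ K | ∅.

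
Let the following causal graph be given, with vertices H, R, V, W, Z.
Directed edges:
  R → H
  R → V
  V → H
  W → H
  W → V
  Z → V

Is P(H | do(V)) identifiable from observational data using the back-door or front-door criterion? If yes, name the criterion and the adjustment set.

P(H|do(V)): backdoor, adjust for {R, W}.

desc(V)\{V}={H}; candidates ⊆ {R,W,Z}.
size 0: {}; under {} V still reaches {H,R,W,Z} ∋ H.
size 1: {R}, {W}, {Z}; under {R} V still reaches {H,W,Z} ∋ H.
{R,W}: V⊥H given {R,W} in G with V→· removed — back-door holds.
P(H|do(V)) = Σ_{R,W} P(H|V,R,W)·P(R,W).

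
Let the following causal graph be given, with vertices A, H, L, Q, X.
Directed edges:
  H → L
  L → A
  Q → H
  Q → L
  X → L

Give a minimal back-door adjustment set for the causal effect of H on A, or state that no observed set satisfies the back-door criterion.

H→A: minimal back-door set {Q}.

desc(H)\{H}={A,L}; candidates ⊆ {Q,X}.
size 0: {}; under {} H still reaches {A,L,Q} ∋ A.
{Q}: H⊥A given {Q} in G with H→· removed — back-door holds.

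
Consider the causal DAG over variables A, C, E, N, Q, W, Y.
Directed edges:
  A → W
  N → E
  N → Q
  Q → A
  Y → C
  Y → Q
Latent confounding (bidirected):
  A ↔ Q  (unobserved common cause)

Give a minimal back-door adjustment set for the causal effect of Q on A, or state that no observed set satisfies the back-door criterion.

desc(Q)\{Q}={A,W}; candidates ⊆ {C,E,N,Y}.
Q↔A: latent back-door arc(s) into Q.
size 0: {}; under {} Q still reaches {A,C,E,N,W,Y} ∋ A.
size 1: {C}, {E}, {N} …(+1); under {C} Q still reaches {A,E,N,W,Y} ∋ A.
size 2: {C,E}, {C,N}, {C,Y} …(+3); under {C,E} Q still reaches {A,N,W,Y} ∋ A.
Q↔A cannot be blocked by any observed set — no back-door set.

Q→A: no observed back-door set.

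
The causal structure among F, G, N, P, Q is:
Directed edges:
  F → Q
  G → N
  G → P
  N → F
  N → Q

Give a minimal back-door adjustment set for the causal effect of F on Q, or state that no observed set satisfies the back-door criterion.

F→Q: minimal back-door set {N}.

desc(F)\{F}={Q}; candidates ⊆ {G,N,P}.
size 0: {}; under {} F still reaches {G,N,P,Q} ∋ Q.
{N}: F⊥Q given {N} in G with F→· removed — back-door holds.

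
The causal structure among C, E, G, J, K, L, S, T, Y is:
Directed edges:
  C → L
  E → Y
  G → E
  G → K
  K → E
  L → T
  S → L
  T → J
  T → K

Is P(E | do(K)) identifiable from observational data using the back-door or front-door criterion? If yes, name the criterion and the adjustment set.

desc(K)\{K}={E,Y}; candidates ⊆ {C,G,J,L,S,T}.
size 0: {}; under {} K still reaches {C,E,G,J,L,S,T,Y} ∋ E.
{G}: K⊥E given {G} in G with K→· removed — back-door holds.
P(E|do(K)) = Σ_{G} P(E|K,G)·P(G).

P(E|do(K)): backdoor, adjust for {G}.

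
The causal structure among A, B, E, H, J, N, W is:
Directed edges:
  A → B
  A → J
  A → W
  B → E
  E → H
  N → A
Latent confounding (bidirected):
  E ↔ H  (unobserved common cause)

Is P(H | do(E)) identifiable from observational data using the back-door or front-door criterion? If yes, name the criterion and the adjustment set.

P(H|do(E)): not identifiable (no BD/FD set).

desc(E)\{E}={H}; candidates ⊆ {A,B,J,N,W}.
E↔H: latent back-door arc(s) into E.
size 0: {}; under {} E still reaches {A,B,H,J,N,W} ∋ H.
size 1: {A}, {B}, {J} …(+2); under {A} E still reaches {B,H} ∋ H.
size 2: {A,B}, {A,J}, {A,N} …(+7); under {A,B} E still reaches {H} ∋ H.
E↔H cannot be blocked by any observed set — no back-door set.
No mediator lies on a directed E→…→H path.
Neither criterion identifies P(H|do(E)) in this graph.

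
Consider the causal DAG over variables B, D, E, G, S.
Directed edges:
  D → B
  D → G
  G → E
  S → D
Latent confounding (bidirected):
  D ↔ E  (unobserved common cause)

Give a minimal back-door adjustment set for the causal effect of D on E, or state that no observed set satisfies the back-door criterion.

D→E: no observed back-door set.

desc(D)\{D}={B,E,G}; candidates ⊆ {S}.
D↔E: latent back-door arc(s) into D.
size 0: {}; under {} D still reaches {E,S} ∋ E.
size 1: {S}; under {S} D still reaches {E} ∋ E.
D↔E cannot be blocked by any observed set — no back-door set.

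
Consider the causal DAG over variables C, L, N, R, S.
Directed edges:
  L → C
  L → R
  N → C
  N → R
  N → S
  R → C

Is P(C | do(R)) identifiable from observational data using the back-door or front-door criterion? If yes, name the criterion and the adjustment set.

P(C|do(R)): backdoor, adjust for {L, N}.

desc(R)\{R}={C}; candidates ⊆ {L,N,S}.
size 0: {}; under {} R still reaches {C,L,N,S} ∋ C.
size 1: {L}, {N}, {S}; under {L} R still reaches {C,N,S} ∋ C.
{L,N}: R⊥C given {L,N} in G with R→· removed — back-door holds.
P(C|do(R)) = Σ_{L,N} P(C|R,L,N)·P(L,N).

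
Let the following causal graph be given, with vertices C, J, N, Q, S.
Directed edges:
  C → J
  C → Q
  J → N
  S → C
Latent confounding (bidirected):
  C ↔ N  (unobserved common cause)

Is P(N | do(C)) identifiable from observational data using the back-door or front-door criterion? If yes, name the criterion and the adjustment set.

P(N|do(C)): frontdoor, adjust for {J}.

desc(C)\{C}={J,N,Q}; candidates ⊆ {S}.
C↔N: latent back-door arc(s) into C.
size 0: {}; under {} C still reaches {N,S} ∋ N.
size 1: {S}; under {S} C still reaches {N} ∋ N.
C↔N cannot be blocked by any observed set — no back-door set.
{J}: (i) intercepts every directed C→N path; (ii) no back-door C→{J}; (iii) {C} blocks every back-door {J}→N. Front-door holds.
P(N|do(C)) = Σ_{J} P(J|C) Σ_{C'} P(N|J,C')P(C').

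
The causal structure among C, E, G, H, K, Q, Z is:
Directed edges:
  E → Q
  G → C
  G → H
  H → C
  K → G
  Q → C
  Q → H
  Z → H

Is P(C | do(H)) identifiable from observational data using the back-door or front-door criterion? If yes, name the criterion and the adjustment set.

desc(H)\{H}={C}; candidates ⊆ {E,G,K,Q,Z}.
size 0: {}; under {} H still reaches {C,E,G,K,Q,Z} ∋ C.
size 1: {E}, {G}, {K} …(+2); under {E} H still reaches {C,G,K,Q,Z} ∋ C.
{G,Q}: H⊥C given {G,Q} in G with H→· removed — back-door holds.
P(C|do(H)) = Σ_{G,Q} P(C|H,G,Q)·P(G,Q).

P(C|do(H)): backdoor, adjust for {G, Q}.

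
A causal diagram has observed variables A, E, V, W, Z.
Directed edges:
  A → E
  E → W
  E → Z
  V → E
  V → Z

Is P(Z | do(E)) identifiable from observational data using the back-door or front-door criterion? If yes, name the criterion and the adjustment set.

desc(E)\{E}={W,Z}; candidates ⊆ {A,V}.
size 0: {}; under {} E still reaches {A,V,Z} ∋ Z.
{V}: E⊥Z given {V} in G with E→· removed — back-door holds.
P(Z|do(E)) = Σ_{V} P(Z|E,V)·P(V).

P(Z|do(E)): backdoor, adjust for {V}.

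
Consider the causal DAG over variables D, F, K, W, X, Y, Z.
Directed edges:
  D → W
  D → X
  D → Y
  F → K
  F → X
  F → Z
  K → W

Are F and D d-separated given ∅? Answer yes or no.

Yes — F ⊥ D | ∅.

Bayes-Ball from F | ∅ reaches {K,W,X,Z}.
D ∉ reach(F|∅) ⇒ F ⊥ D | ∅.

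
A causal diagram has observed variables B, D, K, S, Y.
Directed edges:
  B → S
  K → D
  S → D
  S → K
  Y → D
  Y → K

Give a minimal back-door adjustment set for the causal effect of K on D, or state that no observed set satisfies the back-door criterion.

K→D: minimal back-door set {S, Y}.

desc(K)\{K}={D}; candidates ⊆ {B,S,Y}.
size 0: {}; under {} K still reaches {B,D,S,Y} ∋ D.
size 1: {B}, {S}, {Y}; under {B} K still reaches {D,S,Y} ∋ D.
{S,Y}: K⊥D given {S,Y} in G with K→· removed — back-door holds.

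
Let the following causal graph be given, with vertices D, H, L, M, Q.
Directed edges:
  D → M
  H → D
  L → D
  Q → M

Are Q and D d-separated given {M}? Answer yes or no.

No — Q and D are d-connected given {M}.

Bayes-Ball from Q | {M} reaches {D,H,L}.
D ∈ reach(Q|{M}) ⇒ Q ⊥̸ D | {M}.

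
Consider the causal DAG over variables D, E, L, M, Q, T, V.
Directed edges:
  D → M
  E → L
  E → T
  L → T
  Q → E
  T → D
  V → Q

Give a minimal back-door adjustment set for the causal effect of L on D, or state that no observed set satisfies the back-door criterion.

desc(L)\{L}={D,M,T}; candidates ⊆ {E,Q,V}.
size 0: {}; under {} L still reaches {D,E,M,Q,T,V} ∋ D.
{E}: L⊥D given {E} in G with L→· removed — back-door holds.

L→D: minimal back-door set {E}.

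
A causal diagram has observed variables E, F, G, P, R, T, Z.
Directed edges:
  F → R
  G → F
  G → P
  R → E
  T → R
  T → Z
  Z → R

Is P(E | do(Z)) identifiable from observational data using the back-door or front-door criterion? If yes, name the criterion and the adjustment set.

desc(Z)\{Z}={E,R}; candidates ⊆ {F,G,P,T}.
size 0: {}; under {} Z still reaches {E,R,T} ∋ E.
{T}: Z⊥E given {T} in G with Z→· removed — back-door holds.
P(E|do(Z)) = Σ_{T} P(E|Z,T)·P(T).

P(E|do(Z)): backdoor, adjust for {T}.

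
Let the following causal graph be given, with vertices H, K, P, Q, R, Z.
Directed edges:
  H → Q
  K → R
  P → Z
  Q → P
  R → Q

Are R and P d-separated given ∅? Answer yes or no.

Bayes-Ball from R | ∅ reaches {K,P,Q,Z}.
P ∈ reach(R|∅) ⇒ R ⊥̸ P | ∅.

No — R and P are d-connected given ∅.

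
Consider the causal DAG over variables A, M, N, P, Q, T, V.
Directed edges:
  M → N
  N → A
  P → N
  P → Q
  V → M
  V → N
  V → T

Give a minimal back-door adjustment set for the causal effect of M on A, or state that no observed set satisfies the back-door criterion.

desc(M)\{M}={A,N}; candidates ⊆ {P,Q,T,V}.
size 0: {}; under {} M still reaches {A,N,T,V} ∋ A.
{V}: M⊥A given {V} in G with M→· removed — back-door holds.

M→A: minimal back-door set {V}.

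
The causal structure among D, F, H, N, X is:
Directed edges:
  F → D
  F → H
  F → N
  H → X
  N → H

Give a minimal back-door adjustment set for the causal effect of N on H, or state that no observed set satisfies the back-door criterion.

desc(N)\{N}={H,X}; candidates ⊆ {D,F}.
size 0: {}; under {} N still reaches {D,F,H,X} ∋ H.
{F}: N⊥H given {F} in G with N→· removed — back-door holds.

N→H: minimal back-door set {F}.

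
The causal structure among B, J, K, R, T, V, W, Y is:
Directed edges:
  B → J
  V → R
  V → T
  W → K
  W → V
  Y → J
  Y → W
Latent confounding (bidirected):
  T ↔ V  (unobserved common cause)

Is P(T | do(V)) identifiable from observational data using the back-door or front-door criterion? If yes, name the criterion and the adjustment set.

P(T|do(V)): not identifiable (no BD/FD set).

desc(V)\{V}={R,T}; candidates ⊆ {B,J,K,W,Y}.
V↔T: latent back-door arc(s) into V.
size 0: {}; under {} V still reaches {J,K,T,W,Y} ∋ T.
size 1: {B}, {J}, {K} …(+2); under {B} V still reaches {J,K,T,W,Y} ∋ T.
size 2: {B,J}, {B,K}, {B,W} …(+7); under {B,J} V still reaches {K,T,W,Y} ∋ T.
V↔T cannot be blocked by any observed set — no back-door set.
No mediator lies on a directed V→…→T path.
Neither criterion identifies P(T|do(V)) in this graph.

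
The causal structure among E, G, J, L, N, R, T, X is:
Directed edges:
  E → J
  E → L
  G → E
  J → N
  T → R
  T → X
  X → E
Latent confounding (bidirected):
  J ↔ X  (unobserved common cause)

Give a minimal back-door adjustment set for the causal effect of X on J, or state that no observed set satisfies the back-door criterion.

desc(X)\{X}={E,J,L,N}; candidates ⊆ {G,R,T}.
X↔J: latent back-door arc(s) into X.
size 0: {}; under {} X still reaches {J,N,R,T} ∋ J.
size 1: {G}, {R}, {T}; under {G} X still reaches {J,N,R,T} ∋ J.
size 2: {G,R}, {G,T}, {R,T}; under {G,R} X still reaches {J,N,T} ∋ J.
X↔J cannot be blocked by any observed set — no back-door set.

X→J: no observed back-door set.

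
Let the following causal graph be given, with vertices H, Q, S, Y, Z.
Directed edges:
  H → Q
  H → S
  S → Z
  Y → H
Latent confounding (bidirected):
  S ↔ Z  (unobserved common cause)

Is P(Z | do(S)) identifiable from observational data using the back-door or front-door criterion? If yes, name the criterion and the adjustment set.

desc(S)\{S}={Z}; candidates ⊆ {H,Q,Y}.
S↔Z: latent back-door arc(s) into S.
size 0: {}; under {} S still reaches {H,Q,Y,Z} ∋ Z.
size 1: {H}, {Q}, {Y}; under {H} S still reaches {Z} ∋ Z.
size 2: {H,Q}, {H,Y}, {Q,Y}; under {H,Q} S still reaches {Z} ∋ Z.
S↔Z cannot be blocked by any observed set — no back-door set.
No mediator lies on a directed S→…→Z path.
Neither criterion identifies P(Z|do(S)) in this graph.

P(Z|do(S)): not identifiable (no BD/FD set).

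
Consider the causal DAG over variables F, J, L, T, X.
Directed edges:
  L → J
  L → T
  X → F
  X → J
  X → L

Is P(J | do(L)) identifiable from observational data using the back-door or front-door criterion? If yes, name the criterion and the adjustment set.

P(J|do(L)): backdoor, adjust for {X}.

desc(L)\{L}={J,T}; candidates ⊆ {F,X}.
size 0: {}; under {} L still reaches {F,J,X} ∋ J.
{X}: L⊥J given {X} in G with L→· removed — back-door holds.
P(J|do(L)) = Σ_{X} P(J|L,X)·P(X).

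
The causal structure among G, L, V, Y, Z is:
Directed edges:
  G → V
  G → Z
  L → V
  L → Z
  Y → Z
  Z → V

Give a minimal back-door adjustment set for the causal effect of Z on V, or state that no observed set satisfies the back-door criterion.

desc(Z)\{Z}={V}; candidates ⊆ {G,L,Y}.
size 0: {}; under {} Z still reaches {G,L,V,Y} ∋ V.
size 1: {G}, {L}, {Y}; under {G} Z still reaches {L,V,Y} ∋ V.
{G,L}: Z⊥V given {G,L} in G with Z→· removed — back-door holds.

Z→V: minimal back-door set {G, L}.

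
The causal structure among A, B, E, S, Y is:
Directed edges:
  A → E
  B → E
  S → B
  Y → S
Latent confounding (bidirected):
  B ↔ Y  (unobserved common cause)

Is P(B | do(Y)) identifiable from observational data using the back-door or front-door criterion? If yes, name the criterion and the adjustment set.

P(B|do(Y)): frontdoor, adjust for {S}.

desc(Y)\{Y}={B,E,S}; candidates ⊆ {A}.
Y↔B: latent back-door arc(s) into Y.
size 0: {}; under {} Y still reaches {B,E} ∋ B.
size 1: {A}; under {A} Y still reaches {B,E} ∋ B.
Y↔B cannot be blocked by any observed set — no back-door set.
{S}: (i) intercepts every directed Y→B path; (ii) no back-door Y→{S}; (iii) {Y} blocks every back-door {S}→B. Front-door holds.
P(B|do(Y)) = Σ_{S} P(S|Y) Σ_{Y'} P(B|S,Y')P(Y').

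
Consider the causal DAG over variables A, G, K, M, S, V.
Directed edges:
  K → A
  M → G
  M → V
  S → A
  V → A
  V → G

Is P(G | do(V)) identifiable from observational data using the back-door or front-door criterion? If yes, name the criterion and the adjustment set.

P(G|do(V)): backdoor, adjust for {M}.

desc(V)\{V}={A,G}; candidates ⊆ {K,M,S}.
size 0: {}; under {} V still reaches {G,M} ∋ G.
{M}: V⊥G given {M} in G with V→· removed — back-door holds.
P(G|do(V)) = Σ_{M} P(G|V,M)·P(M).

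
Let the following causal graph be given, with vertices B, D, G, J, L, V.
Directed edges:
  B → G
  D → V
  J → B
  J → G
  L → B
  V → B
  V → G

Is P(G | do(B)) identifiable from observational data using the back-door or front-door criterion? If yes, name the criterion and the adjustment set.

desc(B)\{B}={G}; candidates ⊆ {D,J,L,V}.
size 0: {}; under {} B still reaches {D,G,J,L,V} ∋ G.
size 1: {D}, {J}, {L} …(+1); under {D} B still reaches {G,J,L,V} ∋ G.
{J,V}: B⊥G given {J,V} in G with B→· removed — back-door holds.
P(G|do(B)) = Σ_{J,V} P(G|B,J,V)·P(J,V).

P(G|do(B)): backdoor, adjust for {J, V}.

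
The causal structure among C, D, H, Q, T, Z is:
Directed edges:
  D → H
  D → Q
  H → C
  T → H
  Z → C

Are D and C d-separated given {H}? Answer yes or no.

Bayes-Ball from D | {H} reaches {Q,T}.
C ∉ reach(D|{H}) ⇒ D ⊥ C | {H}.

Yes — D ⊥ C | {H}.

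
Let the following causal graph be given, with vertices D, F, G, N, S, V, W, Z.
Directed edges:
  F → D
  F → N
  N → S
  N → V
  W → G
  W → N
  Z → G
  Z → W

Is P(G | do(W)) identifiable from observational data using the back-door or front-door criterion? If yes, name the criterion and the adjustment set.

P(G|do(W)): backdoor, adjust for {Z}.

desc(W)\{W}={G,N,S,V}; candidates ⊆ {D,F,Z}.
size 0: {}; under {} W still reaches {G,Z} ∋ G.
{Z}: W⊥G given {Z} in G with W→· removed — back-door holds.
P(G|do(W)) = Σ_{Z} P(G|W,Z)·P(Z).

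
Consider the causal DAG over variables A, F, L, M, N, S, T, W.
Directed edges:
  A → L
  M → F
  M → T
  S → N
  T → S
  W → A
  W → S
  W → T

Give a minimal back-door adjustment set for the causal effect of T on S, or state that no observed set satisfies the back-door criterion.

T→S: minimal back-door set {W}.

desc(T)\{T}={N,S}; candidates ⊆ {A,F,L,M,W}.
size 0: {}; under {} T still reaches {A,F,L,M,N,S,W} ∋ S.
{W}: T⊥S given {W} in G with T→· removed — back-door holds.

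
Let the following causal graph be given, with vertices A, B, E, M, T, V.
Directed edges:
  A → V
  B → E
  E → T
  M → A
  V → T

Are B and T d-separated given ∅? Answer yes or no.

No — B and T are d-connected given ∅.

Bayes-Ball from B | ∅ reaches {E,T}.
T ∈ reach(B|∅) ⇒ B ⊥̸ T | ∅.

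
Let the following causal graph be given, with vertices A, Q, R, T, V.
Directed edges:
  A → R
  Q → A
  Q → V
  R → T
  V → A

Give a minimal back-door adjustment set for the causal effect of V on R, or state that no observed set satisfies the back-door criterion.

desc(V)\{V}={A,R,T}; candidates ⊆ {Q}.
size 0: {}; under {} V still reaches {A,Q,R,T} ∋ R.
{Q}: V⊥R given {Q} in G with V→· removed — back-door holds.

V→R: minimal back-door set {Q}.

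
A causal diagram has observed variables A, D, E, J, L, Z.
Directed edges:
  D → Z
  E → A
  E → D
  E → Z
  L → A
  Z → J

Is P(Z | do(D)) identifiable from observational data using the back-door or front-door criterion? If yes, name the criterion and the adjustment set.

desc(D)\{D}={J,Z}; candidates ⊆ {A,E,L}.
size 0: {}; under {} D still reaches {A,E,J,Z} ∋ Z.
{E}: D⊥Z given {E} in G with D→· removed — back-door holds.
P(Z|do(D)) = Σ_{E} P(Z|D,E)·P(E).

P(Z|do(D)): backdoor, adjust for {E}.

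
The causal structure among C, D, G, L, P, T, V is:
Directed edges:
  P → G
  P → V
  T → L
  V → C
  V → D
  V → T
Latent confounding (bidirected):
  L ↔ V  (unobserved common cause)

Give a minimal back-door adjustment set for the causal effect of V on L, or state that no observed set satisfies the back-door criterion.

desc(V)\{V}={C,D,L,T}; candidates ⊆ {G,P}.
V↔L: latent back-door arc(s) into V.
size 0: {}; under {} V still reaches {G,L,P} ∋ L.
size 1: {G}, {P}; under {G} V still reaches {L,P} ∋ L.
size 2: {G,P}; under {G,P} V still reaches {L} ∋ L.
V↔L cannot be blocked by any observed set — no back-door set.

V→L: no observed back-door set.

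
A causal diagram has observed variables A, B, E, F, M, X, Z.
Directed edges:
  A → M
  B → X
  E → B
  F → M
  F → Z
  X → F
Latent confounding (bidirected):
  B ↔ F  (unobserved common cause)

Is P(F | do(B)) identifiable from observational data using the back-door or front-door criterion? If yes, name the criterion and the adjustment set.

desc(B)\{B}={F,M,X,Z}; candidates ⊆ {A,E}.
B↔F: latent back-door arc(s) into B.
size 0: {}; under {} B still reaches {E,F,M,Z} ∋ F.
size 1: {A}, {E}; under {A} B still reaches {E,F,M,Z} ∋ F.
size 2: {A,E}; under {A,E} B still reaches {F,M,Z} ∋ F.
B↔F cannot be blocked by any observed set — no back-door set.
{X}: (i) intercepts every directed B→F path; (ii) no back-door B→{X}; (iii) {B} blocks every back-door {X}→F. Front-door holds.
P(F|do(B)) = Σ_{X} P(X|B) Σ_{B'} P(F|X,B')P(B').

P(F|do(B)): frontdoor, adjust for {X}.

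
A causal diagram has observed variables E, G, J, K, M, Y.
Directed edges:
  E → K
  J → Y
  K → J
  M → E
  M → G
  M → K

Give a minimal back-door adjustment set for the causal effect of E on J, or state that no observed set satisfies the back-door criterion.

E→J: minimal back-door set {M}.

desc(E)\{E}={J,K,Y}; candidates ⊆ {G,M}.
size 0: {}; under {} E still reaches {G,J,K,M,Y} ∋ J.
{M}: E⊥J given {M} in G with E→· removed — back-door holds.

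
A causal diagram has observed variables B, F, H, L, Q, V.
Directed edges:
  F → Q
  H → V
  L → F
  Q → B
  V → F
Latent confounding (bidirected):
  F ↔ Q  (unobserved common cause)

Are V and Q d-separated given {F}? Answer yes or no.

No — V and Q are d-connected given {F}.

Bayes-Ball from V | {F} reaches {B,H,L,Q}.
Q ∈ reach(V|{F}) ⇒ V ⊥̸ Q | {F}.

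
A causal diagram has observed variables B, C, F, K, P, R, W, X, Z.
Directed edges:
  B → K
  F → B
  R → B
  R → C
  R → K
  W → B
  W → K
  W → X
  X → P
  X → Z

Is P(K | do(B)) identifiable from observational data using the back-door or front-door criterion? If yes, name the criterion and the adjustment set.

desc(B)\{B}={K}; candidates ⊆ {C,F,P,R,W,X,Z}.
size 0: {}; under {} B still reaches {C,F,K,P,R,W,X,Z} ∋ K.
size 1: {C}, {F}, {P} …(+4); under {C} B still reaches {F,K,P,R,W,X,Z} ∋ K.
{R,W}: B⊥K given {R,W} in G with B→· removed — back-door holds.
P(K|do(B)) = Σ_{R,W} P(K|B,R,W)·P(R,W).

P(K|do(B)): backdoor, adjust for {R, W}.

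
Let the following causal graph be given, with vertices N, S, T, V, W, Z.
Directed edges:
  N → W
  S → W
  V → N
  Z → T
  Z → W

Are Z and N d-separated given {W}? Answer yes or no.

No — Z and N are d-connected given {W}.

Bayes-Ball from Z | {W} reaches {N,S,T,V}.
N ∈ reach(Z|{W}) ⇒ Z ⊥̸ N | {W}.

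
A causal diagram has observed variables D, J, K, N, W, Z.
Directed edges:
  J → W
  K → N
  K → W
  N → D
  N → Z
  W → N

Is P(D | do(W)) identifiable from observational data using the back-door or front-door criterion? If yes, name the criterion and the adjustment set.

desc(W)\{W}={D,N,Z}; candidates ⊆ {J,K}.
size 0: {}; under {} W still reaches {D,J,K,N,Z} ∋ D.
{K}: W⊥D given {K} in G with W→· removed — back-door holds.
P(D|do(W)) = Σ_{K} P(D|W,K)·P(K).

P(D|do(W)): backdoor, adjust for {K}.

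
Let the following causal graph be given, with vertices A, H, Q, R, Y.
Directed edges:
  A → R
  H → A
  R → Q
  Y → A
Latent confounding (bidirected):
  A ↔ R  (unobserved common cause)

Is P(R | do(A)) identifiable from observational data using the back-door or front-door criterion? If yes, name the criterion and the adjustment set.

desc(A)\{A}={Q,R}; candidates ⊆ {H,Y}.
A↔R: latent back-door arc(s) into A.
size 0: {}; under {} A still reaches {H,Q,R,Y} ∋ R.
size 1: {H}, {Y}; under {H} A still reaches {Q,R,Y} ∋ R.
size 2: {H,Y}; under {H,Y} A still reaches {Q,R} ∋ R.
A↔R cannot be blocked by any observed set — no back-door set.
No mediator lies on a directed A→…→R path.
Neither criterion identifies P(R|do(A)) in this graph.

P(R|do(A)): not identifiable (no BD/FD set).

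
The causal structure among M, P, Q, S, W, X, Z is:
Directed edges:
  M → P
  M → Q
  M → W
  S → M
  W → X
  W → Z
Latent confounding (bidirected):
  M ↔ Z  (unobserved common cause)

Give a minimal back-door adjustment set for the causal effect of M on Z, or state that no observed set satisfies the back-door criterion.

M→Z: no observed back-door set.

desc(M)\{M}={P,Q,W,X,Z}; candidates ⊆ {S}.
M↔Z: latent back-door arc(s) into M.
size 0: {}; under {} M still reaches {S,Z} ∋ Z.
size 1: {S}; under {S} M still reaches {Z} ∋ Z.
M↔Z cannot be blocked by any observed set — no back-door set.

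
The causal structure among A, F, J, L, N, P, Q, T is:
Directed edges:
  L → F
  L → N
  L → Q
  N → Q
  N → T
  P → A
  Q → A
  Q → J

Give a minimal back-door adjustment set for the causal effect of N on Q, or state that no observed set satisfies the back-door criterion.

N→Q: minimal back-door set {L}.

desc(N)\{N}={A,J,Q,T}; candidates ⊆ {F,L,P}.
size 0: {}; under {} N still reaches {A,F,J,L,Q} ∋ Q.
{L}: N⊥Q given {L} in G with N→· removed — back-door holds.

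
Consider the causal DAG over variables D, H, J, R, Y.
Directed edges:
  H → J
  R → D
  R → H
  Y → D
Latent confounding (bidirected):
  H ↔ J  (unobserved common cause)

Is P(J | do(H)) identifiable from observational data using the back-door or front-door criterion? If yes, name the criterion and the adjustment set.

desc(H)\{H}={J}; candidates ⊆ {D,R,Y}.
H↔J: latent back-door arc(s) into H.
size 0: {}; under {} H still reaches {D,J,R} ∋ J.
size 1: {D}, {R}, {Y}; under {D} H still reaches {J,R,Y} ∋ J.
size 2: {D,R}, {D,Y}, {R,Y}; under {D,R} H still reaches {J} ∋ J.
H↔J cannot be blocked by any observed set — no back-door set.
No mediator lies on a directed H→…→J path.
Neither criterion identifies P(J|do(H)) in this graph.

P(J|do(H)): not identifiable (no BD/FD set).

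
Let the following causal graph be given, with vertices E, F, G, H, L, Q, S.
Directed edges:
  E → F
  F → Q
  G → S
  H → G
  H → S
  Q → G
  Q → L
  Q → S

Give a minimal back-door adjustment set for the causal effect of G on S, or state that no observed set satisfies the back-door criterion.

desc(G)\{G}={S}; candidates ⊆ {E,F,H,L,Q}.
size 0: {}; under {} G still reaches {E,F,H,L,Q,S} ∋ S.
size 1: {E}, {F}, {H} …(+2); under {E} G still reaches {F,H,L,Q,S} ∋ S.
{H,Q}: G⊥S given {H,Q} in G with G→· removed — back-door holds.

G→S: minimal back-door set {H, Q}.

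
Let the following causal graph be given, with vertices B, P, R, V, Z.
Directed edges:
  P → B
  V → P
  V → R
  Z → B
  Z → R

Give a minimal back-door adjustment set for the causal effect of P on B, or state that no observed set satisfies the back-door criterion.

desc(P)\{P}={B}; candidates ⊆ {R,V,Z}.
∅: P⊥B given ∅ in G with P→· removed — back-door holds.

P→B: minimal back-door set ∅.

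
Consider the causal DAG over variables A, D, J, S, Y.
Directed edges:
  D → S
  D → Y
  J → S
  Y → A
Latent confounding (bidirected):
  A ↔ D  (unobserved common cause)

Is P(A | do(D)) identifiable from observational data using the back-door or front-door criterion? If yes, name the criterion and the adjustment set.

desc(D)\{D}={A,S,Y}; candidates ⊆ {J}.
D↔A: latent back-door arc(s) into D.
size 0: {}; under {} D still reaches {A} ∋ A.
size 1: {J}; under {J} D still reaches {A} ∋ A.
D↔A cannot be blocked by any observed set — no back-door set.
{Y}: (i) intercepts every directed D→A path; (ii) no back-door D→{Y}; (iii) {D} blocks every back-door {Y}→A. Front-door holds.
P(A|do(D)) = Σ_{Y} P(Y|D) Σ_{D'} P(A|Y,D')P(D').

P(A|do(D)): frontdoor, adjust for {Y}.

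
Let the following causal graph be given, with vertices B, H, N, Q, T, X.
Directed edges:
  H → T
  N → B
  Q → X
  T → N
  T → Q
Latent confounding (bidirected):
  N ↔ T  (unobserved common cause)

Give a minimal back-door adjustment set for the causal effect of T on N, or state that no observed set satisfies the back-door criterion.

desc(T)\{T}={B,N,Q,X}; candidates ⊆ {H}.
T↔N: latent back-door arc(s) into T.
size 0: {}; under {} T still reaches {B,H,N} ∋ N.
size 1: {H}; under {H} T still reaches {B,N} ∋ N.
T↔N cannot be blocked by any observed set — no back-door set.

T→N: no observed back-door set.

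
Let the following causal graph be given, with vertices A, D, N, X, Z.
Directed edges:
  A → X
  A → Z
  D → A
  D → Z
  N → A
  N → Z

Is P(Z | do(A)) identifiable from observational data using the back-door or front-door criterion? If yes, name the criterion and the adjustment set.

desc(A)\{A}={X,Z}; candidates ⊆ {D,N}.
size 0: {}; under {} A still reaches {D,N,Z} ∋ Z.
size 1: {D}, {N}; under {D} A still reaches {N,Z} ∋ Z.
{D,N}: A⊥Z given {D,N} in G with A→· removed — back-door holds.
P(Z|do(A)) = Σ_{D,N} P(Z|A,D,N)·P(D,N).

P(Z|do(A)): backdoor, adjust for {D, N}.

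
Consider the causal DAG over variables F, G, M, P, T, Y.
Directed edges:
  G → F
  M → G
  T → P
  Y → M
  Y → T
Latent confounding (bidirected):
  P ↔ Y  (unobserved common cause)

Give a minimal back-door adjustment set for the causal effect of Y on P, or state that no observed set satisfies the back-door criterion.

Y→P: no observed back-door set.

desc(Y)\{Y}={F,G,M,P,T}; candidates ⊆ {—}.
Y↔P: latent back-door arc(s) into Y.
size 0: {}; under {} Y still reaches {P} ∋ P.
Y↔P cannot be blocked by any observed set — no back-door set.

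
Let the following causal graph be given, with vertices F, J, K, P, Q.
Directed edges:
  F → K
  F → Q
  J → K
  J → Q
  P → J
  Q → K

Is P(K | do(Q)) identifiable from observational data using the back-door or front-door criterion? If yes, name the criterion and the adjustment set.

P(K|do(Q)): backdoor, adjust for {F, J}.

desc(Q)\{Q}={K}; candidates ⊆ {F,J,P}.
size 0: {}; under {} Q still reaches {F,J,K,P} ∋ K.
size 1: {F}, {J}, {P}; under {F} Q still reaches {J,K,P} ∋ K.
{F,J}: Q⊥K given {F,J} in G with Q→· removed — back-door holds.
P(K|do(Q)) = Σ_{F,J} P(K|Q,F,J)·P(F,J).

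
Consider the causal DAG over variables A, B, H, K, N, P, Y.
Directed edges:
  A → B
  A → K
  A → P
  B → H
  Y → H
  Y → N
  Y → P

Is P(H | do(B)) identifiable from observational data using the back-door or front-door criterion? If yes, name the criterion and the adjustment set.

desc(B)\{B}={H}; candidates ⊆ {A,K,N,P,Y}.
∅: B⊥H given ∅ in G with B→· removed — back-door holds.
P(H|do(B)) = P(H|B) — no adjustment needed.

P(H|do(B)): backdoor, adjust for ∅.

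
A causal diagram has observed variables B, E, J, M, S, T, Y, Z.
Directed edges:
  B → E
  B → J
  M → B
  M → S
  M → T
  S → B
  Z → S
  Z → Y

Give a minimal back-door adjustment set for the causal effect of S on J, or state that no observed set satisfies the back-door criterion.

desc(S)\{S}={B,E,J}; candidates ⊆ {M,T,Y,Z}.
size 0: {}; under {} S still reaches {B,E,J,M,T,Y,Z} ∋ J.
{M}: S⊥J given {M} in G with S→· removed — back-door holds.

S→J: minimal back-door set {M}.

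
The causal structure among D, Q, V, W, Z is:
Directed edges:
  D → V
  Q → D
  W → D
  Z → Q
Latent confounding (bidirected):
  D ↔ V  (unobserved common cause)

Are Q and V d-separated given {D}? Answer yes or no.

No — Q and V are d-connected given {D}.

Bayes-Ball from Q | {D} reaches {V,W,Z}.
V ∈ reach(Q|{D}) ⇒ Q ⊥̸ V | {D}.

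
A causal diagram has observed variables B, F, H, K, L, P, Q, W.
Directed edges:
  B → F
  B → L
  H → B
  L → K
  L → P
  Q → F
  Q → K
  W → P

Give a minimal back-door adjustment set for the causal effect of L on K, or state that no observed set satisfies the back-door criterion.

L→K: minimal back-door set ∅.

desc(L)\{L}={K,P}; candidates ⊆ {B,F,H,Q,W}.
∅: L⊥K given ∅ in G with L→· removed — back-door holds.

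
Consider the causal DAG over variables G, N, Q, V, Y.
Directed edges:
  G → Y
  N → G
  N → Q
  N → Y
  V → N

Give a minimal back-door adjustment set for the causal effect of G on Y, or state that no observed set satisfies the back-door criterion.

desc(G)\{G}={Y}; candidates ⊆ {N,Q,V}.
size 0: {}; under {} G still reaches {N,Q,V,Y} ∋ Y.
{N}: G⊥Y given {N} in G with G→· removed — back-door holds.

G→Y: minimal back-door set {N}.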